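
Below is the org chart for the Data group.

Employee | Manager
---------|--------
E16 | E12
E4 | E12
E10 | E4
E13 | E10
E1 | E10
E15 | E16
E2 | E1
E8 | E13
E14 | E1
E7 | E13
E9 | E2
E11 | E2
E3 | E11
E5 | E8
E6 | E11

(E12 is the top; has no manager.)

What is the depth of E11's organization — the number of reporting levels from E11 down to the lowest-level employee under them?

1

The longest chain under E11 runs E11 → E6, which is 1 level below E11.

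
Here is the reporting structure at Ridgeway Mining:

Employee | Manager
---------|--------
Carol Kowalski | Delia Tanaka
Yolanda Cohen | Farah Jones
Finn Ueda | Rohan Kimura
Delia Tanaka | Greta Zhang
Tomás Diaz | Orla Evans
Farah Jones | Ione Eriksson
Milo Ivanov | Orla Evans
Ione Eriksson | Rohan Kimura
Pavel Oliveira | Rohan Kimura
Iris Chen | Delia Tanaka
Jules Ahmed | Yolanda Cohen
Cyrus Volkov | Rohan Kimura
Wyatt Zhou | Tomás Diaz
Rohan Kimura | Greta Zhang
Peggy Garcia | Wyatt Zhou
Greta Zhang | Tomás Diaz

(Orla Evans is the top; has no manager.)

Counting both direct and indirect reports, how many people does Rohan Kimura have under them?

7

Rohan Kimura directly manages Ione Eriksson, Cyrus Volkov, Finn Ueda, Pavel Oliveira. Under Ione Eriksson: Farah Jones, Yolanda Cohen, Jules Ahmed (3). Cyrus Volkov has no reports. Finn Ueda has no reports. Pavel Oliveira has no reports. So Rohan Kimura's organization is 4 direct reports plus everyone under them: 4 + 1 + 1 + 1 = 7.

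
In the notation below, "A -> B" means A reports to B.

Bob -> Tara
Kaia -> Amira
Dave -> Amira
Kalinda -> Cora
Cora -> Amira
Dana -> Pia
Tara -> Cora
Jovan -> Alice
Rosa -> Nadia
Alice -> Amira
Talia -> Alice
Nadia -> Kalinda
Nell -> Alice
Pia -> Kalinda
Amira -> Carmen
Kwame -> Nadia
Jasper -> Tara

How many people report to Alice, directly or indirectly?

Alice directly manages Nell, Jovan, Talia. Nell has no reports. Jovan has no reports. Talia has no reports. So Alice's organization is 3 direct reports plus everyone under them: 1 + 1 + 1 = 3.

3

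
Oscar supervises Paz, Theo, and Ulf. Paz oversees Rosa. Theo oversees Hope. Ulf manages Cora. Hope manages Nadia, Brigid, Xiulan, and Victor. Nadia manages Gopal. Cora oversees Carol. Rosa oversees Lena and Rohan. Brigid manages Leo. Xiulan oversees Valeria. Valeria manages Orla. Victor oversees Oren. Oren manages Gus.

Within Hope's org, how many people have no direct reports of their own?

4

The people in Hope's organization with no one reporting to them are Gus, Orla, Leo, Gopal. That is 4.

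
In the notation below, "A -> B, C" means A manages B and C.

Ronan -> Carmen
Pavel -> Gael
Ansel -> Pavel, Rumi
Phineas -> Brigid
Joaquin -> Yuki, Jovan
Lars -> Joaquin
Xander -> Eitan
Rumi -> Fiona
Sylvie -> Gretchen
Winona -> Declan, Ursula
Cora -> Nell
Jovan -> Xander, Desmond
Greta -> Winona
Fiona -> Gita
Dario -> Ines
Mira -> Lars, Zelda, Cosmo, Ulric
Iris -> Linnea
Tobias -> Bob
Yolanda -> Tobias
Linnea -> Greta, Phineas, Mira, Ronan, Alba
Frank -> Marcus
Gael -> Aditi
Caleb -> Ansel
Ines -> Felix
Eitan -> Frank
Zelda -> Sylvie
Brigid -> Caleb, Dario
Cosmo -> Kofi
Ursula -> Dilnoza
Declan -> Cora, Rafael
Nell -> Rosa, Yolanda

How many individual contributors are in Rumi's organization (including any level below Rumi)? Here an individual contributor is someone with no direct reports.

The only person in Rumi's organization with no one reporting to them is Gita. That is 1.

1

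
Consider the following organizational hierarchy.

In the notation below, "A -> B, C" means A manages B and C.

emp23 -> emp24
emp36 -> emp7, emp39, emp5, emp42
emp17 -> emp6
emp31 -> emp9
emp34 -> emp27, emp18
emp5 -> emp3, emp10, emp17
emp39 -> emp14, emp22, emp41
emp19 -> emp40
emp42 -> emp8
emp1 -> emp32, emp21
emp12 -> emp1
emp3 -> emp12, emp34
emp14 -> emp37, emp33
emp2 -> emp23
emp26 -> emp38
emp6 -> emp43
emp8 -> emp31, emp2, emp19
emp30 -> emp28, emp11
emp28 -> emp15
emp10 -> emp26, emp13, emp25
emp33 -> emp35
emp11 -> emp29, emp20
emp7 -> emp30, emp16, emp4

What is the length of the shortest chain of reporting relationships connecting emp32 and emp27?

5

emp32 is 3 levels below emp3, and emp27 is 2 levels below emp3 (their lowest common manager). The shortest path runs up from emp32 to emp3 and back down to emp27: 3 + 2 = 5 links.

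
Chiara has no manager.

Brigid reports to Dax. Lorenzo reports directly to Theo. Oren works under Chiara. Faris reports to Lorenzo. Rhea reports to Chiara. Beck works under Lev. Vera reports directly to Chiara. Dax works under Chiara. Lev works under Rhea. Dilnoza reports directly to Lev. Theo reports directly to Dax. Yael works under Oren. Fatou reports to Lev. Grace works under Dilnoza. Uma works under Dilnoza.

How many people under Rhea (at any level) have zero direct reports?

The people in Rhea's organization with no one reporting to them are Fatou, Grace, Uma, Beck. That is 4.

4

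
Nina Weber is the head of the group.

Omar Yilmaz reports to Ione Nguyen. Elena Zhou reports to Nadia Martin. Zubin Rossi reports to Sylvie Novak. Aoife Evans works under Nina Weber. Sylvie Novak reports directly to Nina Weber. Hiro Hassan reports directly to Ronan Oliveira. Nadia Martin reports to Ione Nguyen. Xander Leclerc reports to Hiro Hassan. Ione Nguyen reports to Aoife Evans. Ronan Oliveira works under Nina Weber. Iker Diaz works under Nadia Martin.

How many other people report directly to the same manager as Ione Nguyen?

Ione Nguyen reports to Aoife Evans, and Aoife Evans has no other direct reports. Ione Nguyen has 0 peers.

0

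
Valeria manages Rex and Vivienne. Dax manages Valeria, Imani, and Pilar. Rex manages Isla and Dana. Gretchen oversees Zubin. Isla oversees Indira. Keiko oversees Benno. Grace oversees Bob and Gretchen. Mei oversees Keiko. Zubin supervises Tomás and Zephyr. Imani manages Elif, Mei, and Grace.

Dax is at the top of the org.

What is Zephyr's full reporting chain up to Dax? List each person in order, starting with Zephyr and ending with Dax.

Zephyr reports to Zubin. Zubin reports to Gretchen. Gretchen reports to Grace. Grace reports to Imani. Imani reports to Dax. Dax is at the top.

Zephyr -> Zubin -> Gretchen -> Grace -> Imani -> Dax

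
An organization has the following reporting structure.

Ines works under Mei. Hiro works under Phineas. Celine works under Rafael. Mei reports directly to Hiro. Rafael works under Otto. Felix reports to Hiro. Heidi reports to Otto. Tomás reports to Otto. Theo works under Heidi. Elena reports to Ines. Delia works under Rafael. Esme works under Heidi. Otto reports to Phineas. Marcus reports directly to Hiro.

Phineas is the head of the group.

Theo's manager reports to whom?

Otto

Theo reports to Heidi, and Heidi reports to Otto. So Theo's skip-level manager is Otto.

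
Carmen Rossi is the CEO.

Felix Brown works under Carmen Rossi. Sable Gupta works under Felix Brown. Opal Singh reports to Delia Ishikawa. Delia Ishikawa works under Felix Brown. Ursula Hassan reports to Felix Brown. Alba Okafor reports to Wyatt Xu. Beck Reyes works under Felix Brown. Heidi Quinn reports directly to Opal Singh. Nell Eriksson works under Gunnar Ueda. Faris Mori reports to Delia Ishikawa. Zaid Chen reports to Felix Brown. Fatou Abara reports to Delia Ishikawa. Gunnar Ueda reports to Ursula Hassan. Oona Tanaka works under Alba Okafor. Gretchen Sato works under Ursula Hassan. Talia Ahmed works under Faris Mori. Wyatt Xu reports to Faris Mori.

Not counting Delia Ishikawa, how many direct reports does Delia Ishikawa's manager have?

Delia Ishikawa reports to Felix Brown. Felix Brown's other direct reports are Zaid Chen, Beck Reyes, Ursula Hassan, Sable Gupta — 4 peers.

4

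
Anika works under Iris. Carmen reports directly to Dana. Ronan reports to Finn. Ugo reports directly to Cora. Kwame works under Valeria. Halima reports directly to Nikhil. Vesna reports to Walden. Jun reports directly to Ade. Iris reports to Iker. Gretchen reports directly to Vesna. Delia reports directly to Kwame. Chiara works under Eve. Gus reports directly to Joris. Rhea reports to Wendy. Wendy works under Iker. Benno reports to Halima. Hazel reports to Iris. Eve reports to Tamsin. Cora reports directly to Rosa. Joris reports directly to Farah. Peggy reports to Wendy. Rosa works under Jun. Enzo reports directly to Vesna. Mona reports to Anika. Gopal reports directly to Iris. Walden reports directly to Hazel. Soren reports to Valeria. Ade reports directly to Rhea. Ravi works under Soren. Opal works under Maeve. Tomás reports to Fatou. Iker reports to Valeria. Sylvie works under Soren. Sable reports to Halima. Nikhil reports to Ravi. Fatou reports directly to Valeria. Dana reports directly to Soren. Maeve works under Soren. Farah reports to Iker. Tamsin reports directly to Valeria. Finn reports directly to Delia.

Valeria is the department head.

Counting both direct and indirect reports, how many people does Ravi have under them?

4

Ravi directly manages Nikhil. Under Nikhil: Halima, Benno, Sable (3). That's 4 in total.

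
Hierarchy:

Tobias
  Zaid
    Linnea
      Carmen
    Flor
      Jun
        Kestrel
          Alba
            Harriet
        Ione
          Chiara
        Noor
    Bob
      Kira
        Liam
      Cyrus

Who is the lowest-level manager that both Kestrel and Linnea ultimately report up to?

Zaid

Kestrel's chain of managers is Jun, Flor, Zaid, Tobias. Linnea's chain of managers is Zaid, Tobias. The first manager that appears in both chains is Zaid.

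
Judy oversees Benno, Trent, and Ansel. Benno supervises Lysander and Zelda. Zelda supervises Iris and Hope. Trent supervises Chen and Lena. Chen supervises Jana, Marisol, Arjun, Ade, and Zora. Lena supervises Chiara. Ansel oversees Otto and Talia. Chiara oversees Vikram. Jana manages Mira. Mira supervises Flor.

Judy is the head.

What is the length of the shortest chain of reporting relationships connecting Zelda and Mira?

6

Zelda is 2 levels below Judy, and Mira is 4 levels below Judy (their lowest common manager). The shortest path runs up from Zelda to Judy and back down to Mira: 2 + 4 = 6 links.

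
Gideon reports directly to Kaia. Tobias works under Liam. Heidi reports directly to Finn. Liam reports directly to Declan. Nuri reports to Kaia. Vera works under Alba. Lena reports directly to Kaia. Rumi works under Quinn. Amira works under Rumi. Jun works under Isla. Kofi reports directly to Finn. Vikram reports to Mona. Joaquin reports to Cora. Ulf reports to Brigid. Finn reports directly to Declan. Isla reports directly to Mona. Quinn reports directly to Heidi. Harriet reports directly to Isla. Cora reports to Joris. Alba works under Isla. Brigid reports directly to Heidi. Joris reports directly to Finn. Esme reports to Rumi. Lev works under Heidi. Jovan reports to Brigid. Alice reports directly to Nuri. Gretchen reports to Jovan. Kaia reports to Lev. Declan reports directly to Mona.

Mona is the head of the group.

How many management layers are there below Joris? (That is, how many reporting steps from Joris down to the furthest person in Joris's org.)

2

The longest chain under Joris runs Joris → Cora → Joaquin, which is 2 levels below Joris.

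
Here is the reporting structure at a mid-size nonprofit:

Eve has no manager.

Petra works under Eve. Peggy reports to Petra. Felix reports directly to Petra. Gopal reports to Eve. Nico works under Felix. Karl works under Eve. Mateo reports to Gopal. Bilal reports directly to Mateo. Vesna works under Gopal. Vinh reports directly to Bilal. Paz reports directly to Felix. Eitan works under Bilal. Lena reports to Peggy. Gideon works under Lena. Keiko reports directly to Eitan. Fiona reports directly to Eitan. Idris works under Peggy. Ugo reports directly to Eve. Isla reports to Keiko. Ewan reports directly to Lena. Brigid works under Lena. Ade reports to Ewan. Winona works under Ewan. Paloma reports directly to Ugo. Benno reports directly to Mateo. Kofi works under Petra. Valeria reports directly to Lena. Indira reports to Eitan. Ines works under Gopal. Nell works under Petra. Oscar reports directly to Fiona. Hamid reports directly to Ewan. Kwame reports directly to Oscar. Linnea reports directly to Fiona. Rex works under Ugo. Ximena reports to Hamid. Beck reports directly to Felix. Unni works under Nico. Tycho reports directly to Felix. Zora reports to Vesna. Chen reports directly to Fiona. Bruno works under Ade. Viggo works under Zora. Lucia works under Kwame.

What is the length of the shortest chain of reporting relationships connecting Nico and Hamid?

6

Nico is 2 levels below Petra, and Hamid is 4 levels below Petra (their lowest common manager). The shortest path runs up from Nico to Petra and back down to Hamid: 2 + 4 = 6 links.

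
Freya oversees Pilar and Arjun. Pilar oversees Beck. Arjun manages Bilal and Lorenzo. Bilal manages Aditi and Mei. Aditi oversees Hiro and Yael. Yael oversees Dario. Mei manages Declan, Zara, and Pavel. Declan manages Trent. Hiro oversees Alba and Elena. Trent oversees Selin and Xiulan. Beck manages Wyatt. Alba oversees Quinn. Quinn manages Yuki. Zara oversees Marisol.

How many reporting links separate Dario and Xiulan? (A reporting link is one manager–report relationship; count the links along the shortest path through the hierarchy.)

7

Dario is 3 levels below Bilal, and Xiulan is 4 levels below Bilal (their lowest common manager). The shortest path runs up from Dario to Bilal and back down to Xiulan: 3 + 4 = 7 links.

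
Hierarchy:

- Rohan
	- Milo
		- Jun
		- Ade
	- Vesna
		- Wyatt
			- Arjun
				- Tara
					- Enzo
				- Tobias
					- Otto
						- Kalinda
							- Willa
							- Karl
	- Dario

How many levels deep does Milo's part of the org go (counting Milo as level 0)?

The longest chain under Milo runs Milo → Ade, which is 1 level below Milo.

1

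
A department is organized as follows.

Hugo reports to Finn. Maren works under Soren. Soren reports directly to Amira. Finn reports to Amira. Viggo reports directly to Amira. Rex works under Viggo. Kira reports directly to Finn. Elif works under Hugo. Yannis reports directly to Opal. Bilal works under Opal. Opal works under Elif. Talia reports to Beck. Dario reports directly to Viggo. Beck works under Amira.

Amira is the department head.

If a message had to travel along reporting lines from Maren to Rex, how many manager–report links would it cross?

Maren is 2 levels below Amira, and Rex is 2 levels below Amira (their lowest common manager). The shortest path runs up from Maren to Amira and back down to Rex: 2 + 2 = 4 links.

4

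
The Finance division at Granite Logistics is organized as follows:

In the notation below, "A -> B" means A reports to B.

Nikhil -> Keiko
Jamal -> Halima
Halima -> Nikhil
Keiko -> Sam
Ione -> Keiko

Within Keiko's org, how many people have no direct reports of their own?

2

The people in Keiko's organization with no one reporting to them are Ione, Jamal. That is 2.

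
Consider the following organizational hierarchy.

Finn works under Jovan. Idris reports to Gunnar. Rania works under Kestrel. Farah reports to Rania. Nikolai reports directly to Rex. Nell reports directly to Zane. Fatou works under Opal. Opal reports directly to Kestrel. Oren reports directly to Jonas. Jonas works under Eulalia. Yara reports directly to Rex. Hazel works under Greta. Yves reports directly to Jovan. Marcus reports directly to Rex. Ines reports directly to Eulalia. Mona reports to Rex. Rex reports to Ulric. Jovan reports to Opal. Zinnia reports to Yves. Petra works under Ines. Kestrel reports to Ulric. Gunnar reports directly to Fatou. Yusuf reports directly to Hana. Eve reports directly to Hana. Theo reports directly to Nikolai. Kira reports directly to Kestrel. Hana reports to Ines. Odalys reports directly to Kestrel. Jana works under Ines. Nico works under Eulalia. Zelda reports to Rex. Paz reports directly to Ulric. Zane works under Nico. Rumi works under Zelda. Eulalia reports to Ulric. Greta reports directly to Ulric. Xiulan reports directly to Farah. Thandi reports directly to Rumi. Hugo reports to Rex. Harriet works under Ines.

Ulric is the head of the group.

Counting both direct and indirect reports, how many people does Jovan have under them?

Jovan directly manages Yves, Finn. Under Yves: Zinnia (1). Finn has no reports. So Jovan's organization is 2 direct reports plus everyone under them: 2 + 1 = 3.

3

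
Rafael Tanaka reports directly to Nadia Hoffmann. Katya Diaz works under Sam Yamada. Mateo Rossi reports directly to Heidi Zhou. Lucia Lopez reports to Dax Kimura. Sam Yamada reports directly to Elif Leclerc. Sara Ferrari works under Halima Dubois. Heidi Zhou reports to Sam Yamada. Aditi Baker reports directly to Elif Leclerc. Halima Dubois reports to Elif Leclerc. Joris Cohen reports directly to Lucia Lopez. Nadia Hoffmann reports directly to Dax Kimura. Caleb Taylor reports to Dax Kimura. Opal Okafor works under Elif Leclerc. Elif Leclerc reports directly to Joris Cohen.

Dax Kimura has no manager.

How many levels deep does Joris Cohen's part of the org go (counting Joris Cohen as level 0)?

4

The longest chain under Joris Cohen runs Joris Cohen → Elif Leclerc → Sam Yamada → Heidi Zhou → Mateo Rossi, which is 4 levels below Joris Cohen.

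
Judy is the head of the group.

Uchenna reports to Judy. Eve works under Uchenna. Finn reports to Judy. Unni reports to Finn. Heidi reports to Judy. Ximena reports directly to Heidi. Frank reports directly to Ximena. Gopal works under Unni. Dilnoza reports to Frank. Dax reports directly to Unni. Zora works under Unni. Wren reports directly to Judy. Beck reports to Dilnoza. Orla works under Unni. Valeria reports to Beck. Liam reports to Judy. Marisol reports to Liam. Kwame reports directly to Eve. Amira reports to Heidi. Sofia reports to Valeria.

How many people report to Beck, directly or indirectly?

2

Beck directly manages Valeria. Under Valeria: Sofia (1). That's 2 in total.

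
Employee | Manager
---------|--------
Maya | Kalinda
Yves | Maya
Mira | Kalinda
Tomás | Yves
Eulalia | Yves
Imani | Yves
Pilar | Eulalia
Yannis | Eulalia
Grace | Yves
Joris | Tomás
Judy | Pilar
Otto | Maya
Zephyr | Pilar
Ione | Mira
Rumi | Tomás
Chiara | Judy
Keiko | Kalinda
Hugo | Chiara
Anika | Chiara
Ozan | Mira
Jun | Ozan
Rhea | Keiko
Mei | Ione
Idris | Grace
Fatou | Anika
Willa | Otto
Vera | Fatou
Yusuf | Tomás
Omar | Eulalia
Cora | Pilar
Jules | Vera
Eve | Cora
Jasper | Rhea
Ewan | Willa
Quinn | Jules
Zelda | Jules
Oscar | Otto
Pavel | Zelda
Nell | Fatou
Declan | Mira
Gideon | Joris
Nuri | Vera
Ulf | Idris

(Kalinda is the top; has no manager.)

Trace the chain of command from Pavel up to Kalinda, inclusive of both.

Pavel reports to Zelda. Zelda reports to Jules. Jules reports to Vera. Vera reports to Fatou. Fatou reports to Anika. Anika reports to Chiara. Chiara reports to Judy. Judy reports to Pilar. Pilar reports to Eulalia. Eulalia reports to Yves. Yves reports to Maya. Maya reports to Kalinda. Kalinda is at the top.

Pavel -> Zelda -> Jules -> Vera -> Fatou -> Anika -> Chiara -> Judy -> Pilar -> Eulalia -> Yves -> Maya -> Kalinda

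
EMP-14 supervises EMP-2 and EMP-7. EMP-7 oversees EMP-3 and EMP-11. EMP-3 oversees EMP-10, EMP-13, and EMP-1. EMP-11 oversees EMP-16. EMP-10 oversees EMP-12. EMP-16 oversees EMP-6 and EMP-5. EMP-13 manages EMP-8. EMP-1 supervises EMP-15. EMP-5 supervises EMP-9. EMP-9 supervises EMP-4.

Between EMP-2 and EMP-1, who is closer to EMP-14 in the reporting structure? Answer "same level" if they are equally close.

EMP-2

EMP-2 is 1 level below EMP-14; EMP-1 is 3. EMP-2 is higher.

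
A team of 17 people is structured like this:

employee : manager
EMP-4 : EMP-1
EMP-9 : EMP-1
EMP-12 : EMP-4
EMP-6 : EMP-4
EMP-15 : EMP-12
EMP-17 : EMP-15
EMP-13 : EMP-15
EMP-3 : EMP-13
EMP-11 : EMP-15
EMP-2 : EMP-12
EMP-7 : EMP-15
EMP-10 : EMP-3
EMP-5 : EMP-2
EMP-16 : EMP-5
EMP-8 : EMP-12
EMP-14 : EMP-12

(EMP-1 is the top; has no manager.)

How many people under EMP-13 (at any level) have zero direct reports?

1

The only person in EMP-13's organization with no one reporting to them is EMP-10. That is 1.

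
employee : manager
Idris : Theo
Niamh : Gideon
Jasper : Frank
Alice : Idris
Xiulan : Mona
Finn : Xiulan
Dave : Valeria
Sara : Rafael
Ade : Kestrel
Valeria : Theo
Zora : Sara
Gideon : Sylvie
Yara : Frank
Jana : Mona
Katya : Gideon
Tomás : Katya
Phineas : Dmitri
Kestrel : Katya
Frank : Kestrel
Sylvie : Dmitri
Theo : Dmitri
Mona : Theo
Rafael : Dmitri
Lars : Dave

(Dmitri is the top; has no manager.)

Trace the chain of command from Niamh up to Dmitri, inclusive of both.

Niamh -> Gideon -> Sylvie -> Dmitri

Niamh reports to Gideon. Gideon reports to Sylvie. Sylvie reports to Dmitri. Dmitri is at the top.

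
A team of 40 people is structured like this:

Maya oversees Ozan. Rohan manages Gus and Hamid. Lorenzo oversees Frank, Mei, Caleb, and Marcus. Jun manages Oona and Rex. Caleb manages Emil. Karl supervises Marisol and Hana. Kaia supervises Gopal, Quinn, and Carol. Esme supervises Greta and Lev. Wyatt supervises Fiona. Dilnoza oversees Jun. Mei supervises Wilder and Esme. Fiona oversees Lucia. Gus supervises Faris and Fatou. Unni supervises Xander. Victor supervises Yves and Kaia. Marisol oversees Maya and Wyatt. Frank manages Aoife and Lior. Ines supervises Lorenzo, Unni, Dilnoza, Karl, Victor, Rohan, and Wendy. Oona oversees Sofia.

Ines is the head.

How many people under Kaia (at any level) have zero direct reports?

3

The people in Kaia's organization with no one reporting to them are Gopal, Carol, Quinn. That is 3.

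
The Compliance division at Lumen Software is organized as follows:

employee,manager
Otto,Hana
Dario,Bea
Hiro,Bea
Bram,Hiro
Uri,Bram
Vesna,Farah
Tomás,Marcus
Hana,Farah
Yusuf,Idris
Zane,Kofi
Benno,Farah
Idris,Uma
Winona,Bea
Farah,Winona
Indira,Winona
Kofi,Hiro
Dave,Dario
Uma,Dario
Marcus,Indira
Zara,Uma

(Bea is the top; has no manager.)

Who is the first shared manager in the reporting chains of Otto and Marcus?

Winona

Otto's chain of managers is Hana, Farah, Winona, Bea. Marcus's chain of managers is Indira, Winona, Bea. The first manager that appears in both chains is Winona.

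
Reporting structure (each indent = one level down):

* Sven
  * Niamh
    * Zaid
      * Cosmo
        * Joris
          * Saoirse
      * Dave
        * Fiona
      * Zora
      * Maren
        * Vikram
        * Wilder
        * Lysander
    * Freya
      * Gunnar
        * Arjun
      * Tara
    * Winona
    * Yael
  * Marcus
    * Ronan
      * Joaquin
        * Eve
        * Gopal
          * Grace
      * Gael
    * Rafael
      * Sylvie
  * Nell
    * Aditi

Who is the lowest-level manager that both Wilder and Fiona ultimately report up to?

Wilder's chain of managers is Maren, Zaid, Niamh, Sven. Fiona's chain of managers is Dave, Zaid, Niamh, Sven. The first manager that appears in both chains is Zaid.

Zaid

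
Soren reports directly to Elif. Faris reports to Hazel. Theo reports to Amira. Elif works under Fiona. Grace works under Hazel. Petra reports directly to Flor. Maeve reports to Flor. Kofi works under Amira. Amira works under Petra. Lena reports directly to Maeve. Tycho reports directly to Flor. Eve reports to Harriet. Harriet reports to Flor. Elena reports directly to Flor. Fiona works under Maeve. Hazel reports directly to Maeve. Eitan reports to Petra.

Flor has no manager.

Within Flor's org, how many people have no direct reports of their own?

The people in Flor's organization with no one reporting to them are Tycho, Soren, Lena, Faris, Grace, Elena, Theo, Kofi, Eitan, Eve. That is 10.

10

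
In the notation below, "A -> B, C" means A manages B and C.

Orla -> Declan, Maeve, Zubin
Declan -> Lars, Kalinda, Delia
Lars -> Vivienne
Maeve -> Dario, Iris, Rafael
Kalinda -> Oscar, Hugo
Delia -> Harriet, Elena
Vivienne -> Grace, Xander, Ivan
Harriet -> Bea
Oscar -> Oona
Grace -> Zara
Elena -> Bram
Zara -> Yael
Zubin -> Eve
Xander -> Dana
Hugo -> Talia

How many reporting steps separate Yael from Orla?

Chain from Yael up to Orla: Yael → Zara → Grace → Vivienne → Lars → Declan → Orla. That is 6 steps up, so Yael is 6 levels below Orla.

6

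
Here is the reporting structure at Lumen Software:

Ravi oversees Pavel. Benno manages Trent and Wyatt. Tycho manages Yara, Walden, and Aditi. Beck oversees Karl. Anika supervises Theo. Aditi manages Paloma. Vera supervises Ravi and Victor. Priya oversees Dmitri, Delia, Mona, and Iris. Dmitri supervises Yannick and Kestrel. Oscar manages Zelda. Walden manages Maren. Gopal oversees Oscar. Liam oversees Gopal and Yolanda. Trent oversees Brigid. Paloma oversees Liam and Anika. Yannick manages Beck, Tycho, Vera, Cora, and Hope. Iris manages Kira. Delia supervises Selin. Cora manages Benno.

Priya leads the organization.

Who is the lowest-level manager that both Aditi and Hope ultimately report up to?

Aditi's chain of managers is Tycho, Yannick, Dmitri, Priya. Hope's chain of managers is Yannick, Dmitri, Priya. The first manager that appears in both chains is Yannick.

Yannick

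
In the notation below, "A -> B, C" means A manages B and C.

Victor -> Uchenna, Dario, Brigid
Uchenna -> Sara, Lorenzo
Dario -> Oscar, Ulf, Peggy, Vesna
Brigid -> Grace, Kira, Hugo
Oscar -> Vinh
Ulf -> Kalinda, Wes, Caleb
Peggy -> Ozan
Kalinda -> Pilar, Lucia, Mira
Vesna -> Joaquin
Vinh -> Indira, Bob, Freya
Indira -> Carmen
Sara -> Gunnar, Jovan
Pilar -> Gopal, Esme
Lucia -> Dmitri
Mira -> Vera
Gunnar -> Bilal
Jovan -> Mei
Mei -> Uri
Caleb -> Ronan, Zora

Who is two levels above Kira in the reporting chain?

Victor

Kira reports to Brigid, and Brigid reports to Victor. So Kira's skip-level manager is Victor.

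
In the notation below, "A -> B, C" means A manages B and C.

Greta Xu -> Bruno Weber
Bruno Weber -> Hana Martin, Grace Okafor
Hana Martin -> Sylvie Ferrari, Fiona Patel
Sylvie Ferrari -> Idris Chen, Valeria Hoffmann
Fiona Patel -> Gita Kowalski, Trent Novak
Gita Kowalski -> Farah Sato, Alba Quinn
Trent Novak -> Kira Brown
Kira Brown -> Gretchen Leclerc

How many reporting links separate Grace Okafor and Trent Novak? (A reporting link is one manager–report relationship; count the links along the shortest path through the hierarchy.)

4

Grace Okafor is 1 level below Bruno Weber, and Trent Novak is 3 levels below Bruno Weber (their lowest common manager). The shortest path runs up from Grace Okafor to Bruno Weber and back down to Trent Novak: 1 + 3 = 4 links.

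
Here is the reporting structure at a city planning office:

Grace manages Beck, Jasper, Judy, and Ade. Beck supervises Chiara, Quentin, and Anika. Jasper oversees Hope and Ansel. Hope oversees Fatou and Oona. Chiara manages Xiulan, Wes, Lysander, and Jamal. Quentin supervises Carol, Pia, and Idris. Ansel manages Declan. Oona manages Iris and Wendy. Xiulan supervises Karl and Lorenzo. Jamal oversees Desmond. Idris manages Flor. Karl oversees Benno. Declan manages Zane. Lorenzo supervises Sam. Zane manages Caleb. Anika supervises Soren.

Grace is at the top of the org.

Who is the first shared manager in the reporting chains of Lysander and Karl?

Chiara

Lysander's chain of managers is Chiara, Beck, Grace. Karl's chain of managers is Xiulan, Chiara, Beck, Grace. The first manager that appears in both chains is Chiara.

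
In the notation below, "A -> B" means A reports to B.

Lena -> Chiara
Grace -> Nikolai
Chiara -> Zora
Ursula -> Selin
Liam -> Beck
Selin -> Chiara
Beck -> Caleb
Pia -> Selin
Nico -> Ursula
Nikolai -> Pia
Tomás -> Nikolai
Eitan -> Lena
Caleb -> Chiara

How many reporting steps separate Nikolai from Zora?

4

Chain from Nikolai up to Zora: Nikolai → Pia → Selin → Chiara → Zora. That is 4 steps up, so Nikolai is 4 levels below Zora.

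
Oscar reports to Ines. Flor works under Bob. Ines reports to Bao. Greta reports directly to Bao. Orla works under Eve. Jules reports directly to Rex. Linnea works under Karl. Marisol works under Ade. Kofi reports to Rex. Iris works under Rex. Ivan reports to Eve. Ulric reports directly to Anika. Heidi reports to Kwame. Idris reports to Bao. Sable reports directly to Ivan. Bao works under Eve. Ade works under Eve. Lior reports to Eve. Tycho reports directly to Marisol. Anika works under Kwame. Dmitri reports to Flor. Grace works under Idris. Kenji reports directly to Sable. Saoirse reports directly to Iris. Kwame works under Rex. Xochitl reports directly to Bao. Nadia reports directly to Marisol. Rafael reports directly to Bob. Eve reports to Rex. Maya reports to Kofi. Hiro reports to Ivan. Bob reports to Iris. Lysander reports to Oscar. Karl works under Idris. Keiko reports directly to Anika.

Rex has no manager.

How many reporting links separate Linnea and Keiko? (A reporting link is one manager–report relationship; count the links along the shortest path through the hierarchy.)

8

Linnea is 5 levels below Rex, and Keiko is 3 levels below Rex (their lowest common manager). The shortest path runs up from Linnea to Rex and back down to Keiko: 5 + 3 = 8 links.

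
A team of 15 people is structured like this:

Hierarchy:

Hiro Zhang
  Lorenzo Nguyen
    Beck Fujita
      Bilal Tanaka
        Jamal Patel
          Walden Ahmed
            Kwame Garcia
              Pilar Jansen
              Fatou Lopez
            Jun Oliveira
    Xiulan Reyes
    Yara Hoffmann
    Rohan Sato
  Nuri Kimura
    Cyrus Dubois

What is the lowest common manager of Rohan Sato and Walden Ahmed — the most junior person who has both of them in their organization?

Lorenzo Nguyen

Rohan Sato's chain of managers is Lorenzo Nguyen, Hiro Zhang. Walden Ahmed's chain of managers is Jamal Patel, Bilal Tanaka, Beck Fujita, Lorenzo Nguyen, Hiro Zhang. The first manager that appears in both chains is Lorenzo Nguyen.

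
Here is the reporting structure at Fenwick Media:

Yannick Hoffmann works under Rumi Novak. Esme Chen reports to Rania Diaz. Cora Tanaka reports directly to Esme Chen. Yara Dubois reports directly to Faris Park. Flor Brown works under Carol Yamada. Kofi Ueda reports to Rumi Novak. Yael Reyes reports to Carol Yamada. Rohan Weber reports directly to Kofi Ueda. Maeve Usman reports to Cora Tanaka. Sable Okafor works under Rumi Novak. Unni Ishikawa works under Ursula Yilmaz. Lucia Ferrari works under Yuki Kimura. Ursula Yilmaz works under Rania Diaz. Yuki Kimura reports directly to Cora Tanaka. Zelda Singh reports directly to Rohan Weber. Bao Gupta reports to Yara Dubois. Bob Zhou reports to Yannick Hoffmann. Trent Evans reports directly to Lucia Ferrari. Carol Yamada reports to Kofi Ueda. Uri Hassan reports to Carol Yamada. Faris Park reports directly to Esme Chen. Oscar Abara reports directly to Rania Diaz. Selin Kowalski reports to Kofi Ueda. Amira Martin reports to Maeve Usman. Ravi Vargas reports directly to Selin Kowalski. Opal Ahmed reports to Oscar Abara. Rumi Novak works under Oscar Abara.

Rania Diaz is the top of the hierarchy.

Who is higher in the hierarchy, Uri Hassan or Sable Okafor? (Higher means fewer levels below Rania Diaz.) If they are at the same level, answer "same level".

Uri Hassan is 5 levels below Rania Diaz; Sable Okafor is 3. Sable Okafor is higher.

Sable Okafor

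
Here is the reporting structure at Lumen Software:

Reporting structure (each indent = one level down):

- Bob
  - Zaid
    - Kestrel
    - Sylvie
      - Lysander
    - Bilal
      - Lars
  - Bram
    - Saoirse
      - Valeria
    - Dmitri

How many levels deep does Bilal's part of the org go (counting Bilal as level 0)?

1

The longest chain under Bilal runs Bilal → Lars, which is 1 level below Bilal.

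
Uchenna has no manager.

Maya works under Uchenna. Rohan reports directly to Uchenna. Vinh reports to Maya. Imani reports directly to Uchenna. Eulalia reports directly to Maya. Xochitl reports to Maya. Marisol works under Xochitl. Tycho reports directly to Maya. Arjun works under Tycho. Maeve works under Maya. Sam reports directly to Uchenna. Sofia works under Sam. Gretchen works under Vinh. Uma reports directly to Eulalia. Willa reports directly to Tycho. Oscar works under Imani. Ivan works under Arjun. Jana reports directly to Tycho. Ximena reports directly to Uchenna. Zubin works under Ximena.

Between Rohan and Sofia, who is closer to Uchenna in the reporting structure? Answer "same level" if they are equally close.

Rohan is 1 level below Uchenna; Sofia is 2. Rohan is higher.

Rohan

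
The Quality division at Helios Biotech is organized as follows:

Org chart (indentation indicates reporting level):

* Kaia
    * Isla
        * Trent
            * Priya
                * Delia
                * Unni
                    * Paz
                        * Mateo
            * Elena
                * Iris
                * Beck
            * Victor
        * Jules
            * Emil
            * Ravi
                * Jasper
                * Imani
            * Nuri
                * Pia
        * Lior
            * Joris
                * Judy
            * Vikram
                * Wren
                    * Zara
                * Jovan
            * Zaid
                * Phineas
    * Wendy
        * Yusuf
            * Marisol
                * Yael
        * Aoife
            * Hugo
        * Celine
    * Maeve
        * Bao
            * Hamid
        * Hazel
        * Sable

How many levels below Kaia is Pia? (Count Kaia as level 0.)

4

Chain from Pia up to Kaia: Pia → Nuri → Jules → Isla → Kaia. That is 4 steps up, so Pia is 4 levels below Kaia.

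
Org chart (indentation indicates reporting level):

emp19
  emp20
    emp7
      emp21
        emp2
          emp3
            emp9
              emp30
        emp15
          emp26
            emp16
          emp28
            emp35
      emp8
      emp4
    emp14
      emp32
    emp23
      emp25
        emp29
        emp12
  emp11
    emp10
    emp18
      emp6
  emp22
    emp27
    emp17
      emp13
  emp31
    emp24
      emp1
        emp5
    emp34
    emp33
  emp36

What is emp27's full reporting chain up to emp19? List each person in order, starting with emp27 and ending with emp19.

emp27 reports to emp22. emp22 reports to emp19. emp19 is at the top.

emp27 -> emp22 -> emp19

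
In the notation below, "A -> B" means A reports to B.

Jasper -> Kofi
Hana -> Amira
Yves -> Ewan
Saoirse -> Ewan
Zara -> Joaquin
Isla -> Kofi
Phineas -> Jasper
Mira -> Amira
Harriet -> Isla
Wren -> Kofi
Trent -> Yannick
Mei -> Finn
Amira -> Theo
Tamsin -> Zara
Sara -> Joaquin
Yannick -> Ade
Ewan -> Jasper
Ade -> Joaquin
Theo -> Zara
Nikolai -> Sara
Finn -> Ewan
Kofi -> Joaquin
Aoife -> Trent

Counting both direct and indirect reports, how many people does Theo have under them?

3

Theo directly manages Amira. Under Amira: Mira, Hana (2). That's 3 in total.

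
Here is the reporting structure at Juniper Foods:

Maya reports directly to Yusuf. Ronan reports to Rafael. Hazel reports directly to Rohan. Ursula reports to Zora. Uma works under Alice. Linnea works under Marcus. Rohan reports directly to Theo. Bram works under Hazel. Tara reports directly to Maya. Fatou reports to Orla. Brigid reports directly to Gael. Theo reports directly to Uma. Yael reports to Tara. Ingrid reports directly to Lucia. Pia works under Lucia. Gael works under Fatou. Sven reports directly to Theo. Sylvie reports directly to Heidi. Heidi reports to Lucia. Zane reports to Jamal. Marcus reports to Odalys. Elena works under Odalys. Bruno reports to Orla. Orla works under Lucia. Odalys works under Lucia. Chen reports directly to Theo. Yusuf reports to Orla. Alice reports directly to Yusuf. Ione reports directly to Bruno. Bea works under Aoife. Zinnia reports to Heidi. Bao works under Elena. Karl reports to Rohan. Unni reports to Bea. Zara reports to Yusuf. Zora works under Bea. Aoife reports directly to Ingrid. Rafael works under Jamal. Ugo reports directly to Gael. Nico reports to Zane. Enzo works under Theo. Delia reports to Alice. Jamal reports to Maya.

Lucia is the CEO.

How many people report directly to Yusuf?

Yusuf directly manages Alice, Zara, Maya. That is 3 direct reports.

3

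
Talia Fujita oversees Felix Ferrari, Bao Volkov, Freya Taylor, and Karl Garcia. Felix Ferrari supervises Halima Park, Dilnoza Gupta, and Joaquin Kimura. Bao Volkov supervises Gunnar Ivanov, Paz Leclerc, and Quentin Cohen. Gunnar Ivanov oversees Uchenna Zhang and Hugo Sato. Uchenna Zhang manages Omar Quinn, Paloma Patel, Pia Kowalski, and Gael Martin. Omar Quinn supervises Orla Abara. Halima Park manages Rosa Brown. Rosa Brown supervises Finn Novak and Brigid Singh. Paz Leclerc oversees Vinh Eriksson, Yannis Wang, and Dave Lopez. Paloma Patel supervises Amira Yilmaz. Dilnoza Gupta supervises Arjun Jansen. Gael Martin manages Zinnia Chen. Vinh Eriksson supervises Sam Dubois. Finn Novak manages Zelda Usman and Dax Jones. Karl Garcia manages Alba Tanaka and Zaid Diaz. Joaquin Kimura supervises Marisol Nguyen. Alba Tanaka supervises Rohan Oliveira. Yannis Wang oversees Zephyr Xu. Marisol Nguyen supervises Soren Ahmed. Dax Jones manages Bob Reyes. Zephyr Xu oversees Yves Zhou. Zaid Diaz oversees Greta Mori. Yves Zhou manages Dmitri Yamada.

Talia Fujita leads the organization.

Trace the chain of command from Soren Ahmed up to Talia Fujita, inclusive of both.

Soren Ahmed reports to Marisol Nguyen. Marisol Nguyen reports to Joaquin Kimura. Joaquin Kimura reports to Felix Ferrari. Felix Ferrari reports to Talia Fujita. Talia Fujita is at the top.

Soren Ahmed -> Marisol Nguyen -> Joaquin Kimura -> Felix Ferrari -> Talia Fujita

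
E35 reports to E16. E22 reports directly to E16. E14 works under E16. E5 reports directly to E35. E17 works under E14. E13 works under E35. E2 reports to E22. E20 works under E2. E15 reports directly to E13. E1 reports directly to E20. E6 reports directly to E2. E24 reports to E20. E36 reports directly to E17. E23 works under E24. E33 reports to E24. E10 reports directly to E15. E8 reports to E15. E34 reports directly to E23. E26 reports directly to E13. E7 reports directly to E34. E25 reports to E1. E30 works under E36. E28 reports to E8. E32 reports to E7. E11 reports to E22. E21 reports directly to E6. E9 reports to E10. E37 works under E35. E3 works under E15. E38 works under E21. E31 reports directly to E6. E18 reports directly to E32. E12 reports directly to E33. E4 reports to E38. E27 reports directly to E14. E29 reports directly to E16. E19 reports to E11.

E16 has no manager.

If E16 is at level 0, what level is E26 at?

3

Chain from E26 up to E16: E26 → E13 → E35 → E16. That is 3 steps up, so E26 is 3 levels below E16.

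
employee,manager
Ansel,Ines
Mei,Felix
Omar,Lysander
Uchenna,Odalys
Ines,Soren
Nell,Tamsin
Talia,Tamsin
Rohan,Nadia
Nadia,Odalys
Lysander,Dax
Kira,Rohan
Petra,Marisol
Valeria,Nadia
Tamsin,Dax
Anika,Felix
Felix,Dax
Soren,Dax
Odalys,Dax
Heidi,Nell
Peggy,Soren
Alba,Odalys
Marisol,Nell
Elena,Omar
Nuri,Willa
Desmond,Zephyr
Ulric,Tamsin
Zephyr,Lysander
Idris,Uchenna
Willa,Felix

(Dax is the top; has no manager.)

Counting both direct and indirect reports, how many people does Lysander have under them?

Lysander directly manages Zephyr, Omar. Under Zephyr: Desmond (1). Under Omar: Elena (1). So Lysander's organization is 2 direct reports plus everyone under them: 2 + 2 = 4.

4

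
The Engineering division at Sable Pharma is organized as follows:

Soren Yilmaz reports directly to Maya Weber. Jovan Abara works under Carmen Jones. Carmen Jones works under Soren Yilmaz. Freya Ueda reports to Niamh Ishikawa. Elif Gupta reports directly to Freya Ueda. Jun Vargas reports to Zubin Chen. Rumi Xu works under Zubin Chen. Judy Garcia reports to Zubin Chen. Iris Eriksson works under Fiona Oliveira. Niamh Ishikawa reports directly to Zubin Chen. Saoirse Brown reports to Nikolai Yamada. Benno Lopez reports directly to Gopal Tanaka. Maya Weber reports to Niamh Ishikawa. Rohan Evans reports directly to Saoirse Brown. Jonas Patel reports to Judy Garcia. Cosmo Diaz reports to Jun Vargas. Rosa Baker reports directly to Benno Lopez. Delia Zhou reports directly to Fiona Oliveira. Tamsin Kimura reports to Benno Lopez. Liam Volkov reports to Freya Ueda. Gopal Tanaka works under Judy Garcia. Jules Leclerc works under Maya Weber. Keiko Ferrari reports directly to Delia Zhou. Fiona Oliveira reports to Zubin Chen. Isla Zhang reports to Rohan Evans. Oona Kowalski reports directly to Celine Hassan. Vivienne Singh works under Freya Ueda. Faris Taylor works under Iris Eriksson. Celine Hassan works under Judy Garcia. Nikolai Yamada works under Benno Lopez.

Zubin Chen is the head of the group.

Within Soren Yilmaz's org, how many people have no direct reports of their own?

The only person in Soren Yilmaz's organization with no one reporting to them is Jovan Abara. That is 1.

1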